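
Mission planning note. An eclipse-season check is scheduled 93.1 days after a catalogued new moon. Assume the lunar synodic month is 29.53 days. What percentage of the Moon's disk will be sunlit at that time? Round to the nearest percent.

93.1 d spans 3 complete synodic months (3 × 29.53 = 88.59 d) plus 4.51 d.
The Moon has covered 4.51/29.53 of its cycle, so θ ≈ 360° × 4.51/29.53 = 55.0°.
With cos θ = 0.574, the lit fraction is (1 − 0.574)/2 ≈ 0.213, so 21%.

21%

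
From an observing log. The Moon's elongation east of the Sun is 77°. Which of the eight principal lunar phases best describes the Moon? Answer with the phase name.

The first quarter sector spans roughly 68°–112°; 77° falls inside it.

first quarter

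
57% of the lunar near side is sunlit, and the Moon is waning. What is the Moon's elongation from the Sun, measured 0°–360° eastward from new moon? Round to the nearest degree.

262°

cos θ = 1 − 2f = -0.140, giving a principal value of 98.0°.
A waning Moon lies in 180°–360°, so θ = 360° − 98.0° = 262.0°.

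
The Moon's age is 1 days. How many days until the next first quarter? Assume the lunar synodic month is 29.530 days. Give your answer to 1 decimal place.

6.4 days

First quarter occurs at elongation 90°, i.e. at age 29.530 × 90/360 = 7.383 d.
That is 7.383 − 1 = 6.383 days ahead.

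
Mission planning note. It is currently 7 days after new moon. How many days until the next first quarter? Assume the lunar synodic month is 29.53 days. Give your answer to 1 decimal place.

First quarter is 0.25 of the way through the cycle: age 0.25 × 29.53 = 7.383 d.
That is 7.383 − 7 = 0.383 days ahead.

0.4 days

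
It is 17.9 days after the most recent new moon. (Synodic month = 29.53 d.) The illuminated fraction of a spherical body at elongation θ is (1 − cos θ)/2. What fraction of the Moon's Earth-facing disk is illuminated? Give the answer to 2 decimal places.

0.89

The Moon has covered 17.9/29.53 of its cycle, so θ ≈ 360° × 17.9/29.53 = 218.2°.
With cos θ = (-0.786), the lit fraction is (1 − (-0.786))/2 ≈ 0.893.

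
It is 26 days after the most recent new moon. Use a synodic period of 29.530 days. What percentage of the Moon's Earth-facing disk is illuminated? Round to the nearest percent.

13%

Phase angle: θ = 360°·(26 d)/(29.530 d) = 317.0°.
With cos θ = 0.731, the lit fraction is (1 − 0.731)/2 ≈ 0.135, so 13%.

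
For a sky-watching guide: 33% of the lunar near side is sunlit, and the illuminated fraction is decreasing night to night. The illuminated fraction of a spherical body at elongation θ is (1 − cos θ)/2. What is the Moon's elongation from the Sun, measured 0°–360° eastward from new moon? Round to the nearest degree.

290°

From f = (1 − cos θ)/2: cos θ = 1 − 2×0.33 = 0.340; arccos → 70.1°.
A waning Moon lies in 180°–360°, so θ = 360° − 70.1° = 289.9°.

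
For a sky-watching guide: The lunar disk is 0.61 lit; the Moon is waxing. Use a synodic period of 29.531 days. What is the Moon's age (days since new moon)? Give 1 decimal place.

cos θ = 1 − 2f = -0.220, giving a principal value of 102.7°.
Before full moon the principal value applies: θ = 102.7°.
Age = 29.531 × 102.7°/360° ≈ 8.43 days.

8.4 days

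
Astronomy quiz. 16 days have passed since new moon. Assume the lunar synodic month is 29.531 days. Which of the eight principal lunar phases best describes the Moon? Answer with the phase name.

full moon

At 16/29.531 of the cycle, θ ≈ 195° — the full moon range.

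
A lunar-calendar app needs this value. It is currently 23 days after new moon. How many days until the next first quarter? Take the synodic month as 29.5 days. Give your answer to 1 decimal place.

13.9 days

First quarter occurs at elongation 90°, i.e. at age 29.5 × 90/360 = 7.375 d.
This lunation's first quarter (7.375 d) has passed, so add one period: 36.875 − 23 = 13.875 days.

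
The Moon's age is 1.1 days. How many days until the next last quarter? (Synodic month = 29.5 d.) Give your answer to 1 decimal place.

Last quarter occurs at elongation 270°, i.e. at age 29.5 × 270/360 = 22.125 d.
So 21.025 days remain (22.125 − 1.1).

21.0 days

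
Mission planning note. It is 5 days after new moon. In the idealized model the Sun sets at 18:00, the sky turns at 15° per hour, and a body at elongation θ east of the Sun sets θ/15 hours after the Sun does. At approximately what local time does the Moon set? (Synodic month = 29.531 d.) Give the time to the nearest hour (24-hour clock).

22:00

Elongation θ = 360° × 5/29.531 ≈ 61.0°.
Delay after the Sun = 61.0° / (15°/h) ≈ 4.06 h.
18:00 + 4.06 h ≈ 22:04 → 22:00 to the nearest hour.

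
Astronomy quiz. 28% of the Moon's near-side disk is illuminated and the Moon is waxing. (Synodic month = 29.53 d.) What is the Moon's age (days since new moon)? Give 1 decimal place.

5.2 days

From f = (1 − cos θ)/2: cos θ = 1 − 2×0.28 = 0.440; arccos → 63.9°.
Waxing ⇒ before full, so θ = 63.9°.
Age = 29.53 × 63.9°/360° ≈ 5.24 days.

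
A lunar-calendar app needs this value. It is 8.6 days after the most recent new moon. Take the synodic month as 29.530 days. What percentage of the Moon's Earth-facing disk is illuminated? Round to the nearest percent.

63%

The Moon has covered 8.6/29.530 of its cycle, so θ ≈ 360° × 8.6/29.530 = 104.8°.
With cos θ = (-0.256), the lit fraction is (1 − (-0.256))/2 ≈ 0.628, so 63%.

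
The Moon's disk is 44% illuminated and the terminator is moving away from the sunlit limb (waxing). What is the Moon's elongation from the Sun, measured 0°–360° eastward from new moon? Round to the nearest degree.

83°

From f = (1 − cos θ)/2: cos θ = 1 − 2×0.44 = 0.120; arccos → 83.1°.
Before full moon the principal value applies: θ = 83.1°.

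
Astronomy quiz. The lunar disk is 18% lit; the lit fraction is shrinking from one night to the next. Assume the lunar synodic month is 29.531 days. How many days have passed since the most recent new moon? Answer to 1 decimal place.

Invert f = (1 − cos θ)/2 to get cos θ = 1 − 2(0.18) = 0.640, hence θ₀ = arccos 0.640 = 50.2°.
Waning ⇒ past full, so θ = 360° − 50.2° = 309.8°.
Age = 29.531 × 309.8°/360° ≈ 25.41 days.

25.4 days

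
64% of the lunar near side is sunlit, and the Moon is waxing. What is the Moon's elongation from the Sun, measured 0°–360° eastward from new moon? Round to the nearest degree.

106°

Invert f = (1 − cos θ)/2 to get cos θ = 1 − 2(0.64) = -0.280, hence θ₀ = arccos -0.280 = 106.3°.
The Moon is waxing (0°–180°), so θ = 106.3° directly.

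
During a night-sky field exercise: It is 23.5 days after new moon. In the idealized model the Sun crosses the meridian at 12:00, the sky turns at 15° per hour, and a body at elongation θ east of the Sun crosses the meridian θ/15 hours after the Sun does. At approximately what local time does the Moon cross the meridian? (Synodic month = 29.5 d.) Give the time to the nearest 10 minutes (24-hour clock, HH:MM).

Phase angle: θ = 360°·(23.5 d)/(29.5 d) = 286.8°.
At 15° of sky rotation per hour, 286.8° corresponds to a 19.12 h lag.
12:00 + 19.119 h ≈ 07:07 → 07:10 to the nearest ten minutes.

07:10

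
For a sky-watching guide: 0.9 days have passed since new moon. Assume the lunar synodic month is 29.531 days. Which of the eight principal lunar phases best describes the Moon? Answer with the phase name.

new moon

θ ≈ 360° × 0.9/29.531 = 11°, which falls in the new moon sector.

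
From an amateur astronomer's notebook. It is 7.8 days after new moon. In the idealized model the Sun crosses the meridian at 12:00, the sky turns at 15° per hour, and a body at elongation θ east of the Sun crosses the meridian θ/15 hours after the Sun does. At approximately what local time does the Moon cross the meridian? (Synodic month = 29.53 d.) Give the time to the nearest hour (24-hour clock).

18:00

Phase angle: θ = 360°·(7.8 d)/(29.53 d) = 95.1°.
Delay after the Sun = 95.1° / (15°/h) ≈ 6.34 h.
12:00 + 6.34 h ≈ 18:20 → 18:00 to the nearest hour.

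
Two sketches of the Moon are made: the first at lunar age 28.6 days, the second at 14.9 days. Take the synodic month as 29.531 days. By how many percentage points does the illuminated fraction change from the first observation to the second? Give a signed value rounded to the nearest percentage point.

θ₁ = 360° × 28.6/29.531 = 348.7°, f₁ = (1 − cos θ₁)/2 = 0.010.
θ₂ = 360° × 14.9/29.531 = 181.6°, f₂ = (1 − cos θ₂)/2 = 1.000.
Change = f₂ − f₁ = +0.990 → +99 percentage points.

+99 percentage points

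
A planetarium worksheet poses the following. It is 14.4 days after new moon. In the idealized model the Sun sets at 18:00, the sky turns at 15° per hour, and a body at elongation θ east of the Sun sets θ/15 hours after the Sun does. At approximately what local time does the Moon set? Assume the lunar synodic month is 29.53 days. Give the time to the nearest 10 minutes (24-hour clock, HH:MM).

Elongation θ = 360° × 14.4/29.53 ≈ 175.6°.
Delay after the Sun = 175.6° / (15°/h) ≈ 11.70 h.
18:00 + 11.703 h ≈ 05:42 → 05:40 to the nearest ten minutes.

05:40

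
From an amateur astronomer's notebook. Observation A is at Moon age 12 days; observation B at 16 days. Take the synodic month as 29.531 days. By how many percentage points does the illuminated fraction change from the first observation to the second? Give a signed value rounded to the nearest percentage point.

+7 percentage points

First observation: θ = 360°·12/29.531 = 146.3°, so f = 0.916.
Second observation: θ = 195.0°, f = 0.983.
Δf = 0.983 − 0.916 = +0.067, i.e. +7 pp.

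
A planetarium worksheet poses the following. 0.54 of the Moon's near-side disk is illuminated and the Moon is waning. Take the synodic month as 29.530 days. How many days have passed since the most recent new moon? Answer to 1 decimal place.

From f = (1 − cos θ)/2: cos θ = 1 − 2×0.54 = -0.080; arccos → 94.6°.
A waning Moon lies in 180°–360°, so θ = 360° − 94.6° = 265.4°.
That fraction of the synodic month is 265.4/360 × 29.530 d ≈ 21.77 d.

21.8 days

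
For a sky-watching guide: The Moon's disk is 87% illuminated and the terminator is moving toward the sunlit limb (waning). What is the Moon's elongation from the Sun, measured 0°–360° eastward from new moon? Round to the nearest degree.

From f = (1 − cos θ)/2: cos θ = 1 − 2×0.87 = -0.740; arccos → 137.7°.
A waning Moon lies in 180°–360°, so θ = 360° − 137.7° = 222.3°.

222°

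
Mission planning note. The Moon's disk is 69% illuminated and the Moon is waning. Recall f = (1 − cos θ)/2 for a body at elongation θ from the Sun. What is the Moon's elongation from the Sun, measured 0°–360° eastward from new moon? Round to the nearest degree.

248°

cos θ = 1 − 2f = -0.380, giving a principal value of 112.3°.
A waning Moon lies in 180°–360°, so θ = 360° − 112.3° = 247.7°.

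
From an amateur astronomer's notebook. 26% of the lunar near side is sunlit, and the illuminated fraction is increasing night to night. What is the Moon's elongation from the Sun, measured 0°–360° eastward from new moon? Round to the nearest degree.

From f = (1 − cos θ)/2: cos θ = 1 − 2×0.26 = 0.480; arccos → 61.3°.
The Moon is waxing (0°–180°), so θ = 61.3° directly.

61°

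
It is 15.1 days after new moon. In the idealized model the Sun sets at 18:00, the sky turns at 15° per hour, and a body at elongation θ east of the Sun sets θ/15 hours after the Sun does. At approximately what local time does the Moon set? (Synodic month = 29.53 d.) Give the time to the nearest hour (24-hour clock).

06:00

Phase angle: θ = 360°·(15.1 d)/(29.53 d) = 184.1°.
Delay after the Sun = 184.1° / (15°/h) ≈ 12.27 h.
18:00 + 12.27 h ≈ 06:16 → 06:00 to the nearest hour.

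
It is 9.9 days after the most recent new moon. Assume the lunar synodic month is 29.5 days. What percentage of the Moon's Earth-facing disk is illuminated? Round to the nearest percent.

Elongation θ = 360° × 9.9/29.5 ≈ 120.8°.
With cos θ = (-0.512), the lit fraction is (1 − (-0.512))/2 ≈ 0.756, so 76%.

76%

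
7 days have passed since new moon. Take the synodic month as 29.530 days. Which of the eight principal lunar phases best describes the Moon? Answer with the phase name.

θ ≈ 360° × 7/29.530 = 85°, which falls in the first quarter sector.

first quarter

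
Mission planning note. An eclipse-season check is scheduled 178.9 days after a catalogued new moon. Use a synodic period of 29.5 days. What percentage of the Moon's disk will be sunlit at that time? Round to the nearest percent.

4%

178.9 d spans 6 complete synodic months (6 × 29.5 = 177.00 d) plus 1.90 d.
Phase angle: θ = 360°·(1.90 d)/(29.5 d) = 23.2°.
With cos θ = 0.919, the lit fraction is (1 − 0.919)/2 ≈ 0.040, so 4%.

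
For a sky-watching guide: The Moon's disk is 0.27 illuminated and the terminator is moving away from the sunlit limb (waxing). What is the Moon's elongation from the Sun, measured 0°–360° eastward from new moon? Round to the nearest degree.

63°

From f = (1 − cos θ)/2: cos θ = 1 − 2×0.27 = 0.460; arccos → 62.6°.
Waxing ⇒ before full, so θ = 62.6°.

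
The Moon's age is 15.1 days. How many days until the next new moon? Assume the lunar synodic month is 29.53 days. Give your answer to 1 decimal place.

One full lunation from the last new moon is 29.53 d; remaining = 29.53 − 15.1 = 14.430 d.

14.4 days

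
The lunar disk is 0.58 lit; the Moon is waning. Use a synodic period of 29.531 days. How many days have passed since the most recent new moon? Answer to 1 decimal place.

Invert f = (1 − cos θ)/2 to get cos θ = 1 − 2(0.58) = -0.160, hence θ₀ = arccos -0.160 = 99.2°.
A waning Moon lies in 180°–360°, so θ = 360° − 99.2° = 260.8°.
Age = 29.531 × 260.8°/360° ≈ 21.39 days.

21.4 days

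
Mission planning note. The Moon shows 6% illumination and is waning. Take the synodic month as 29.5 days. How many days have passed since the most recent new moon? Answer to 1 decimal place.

Invert f = (1 − cos θ)/2 to get cos θ = 1 − 2(0.06) = 0.880, hence θ₀ = arccos 0.880 = 28.4°.
A waning Moon lies in 180°–360°, so θ = 360° − 28.4° = 331.6°.
Age = 29.5 × 331.6°/360° ≈ 27.18 days.

27.2 days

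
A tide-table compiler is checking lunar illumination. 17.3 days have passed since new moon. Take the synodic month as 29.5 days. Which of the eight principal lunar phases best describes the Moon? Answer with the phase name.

At 17.3/29.5 of the cycle, θ ≈ 211° — the waning gibbous range.

waning gibbous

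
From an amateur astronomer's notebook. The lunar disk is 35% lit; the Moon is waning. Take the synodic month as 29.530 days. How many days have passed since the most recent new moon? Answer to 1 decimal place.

From f = (1 − cos θ)/2: cos θ = 1 − 2×0.35 = 0.300; arccos → 72.5°.
Since the Moon is past full (waning), take the reflex angle: θ = 360° − 72.5° = 287.5°.
That fraction of the synodic month is 287.5/360 × 29.530 d ≈ 23.58 d.

23.6 days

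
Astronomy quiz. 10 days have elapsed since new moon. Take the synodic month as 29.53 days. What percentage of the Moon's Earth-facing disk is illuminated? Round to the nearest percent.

76%

Phase angle: θ = 360°·(10 d)/(29.53 d) = 121.9°.
Illuminated fraction = (1 − cos 121.9°)/2 = (1 − (-0.529))/2 ≈ 0.764, so 76%.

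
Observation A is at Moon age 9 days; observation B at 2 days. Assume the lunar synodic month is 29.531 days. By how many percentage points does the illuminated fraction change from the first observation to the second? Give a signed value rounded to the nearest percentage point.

θ₁ = 360° × 9/29.531 = 109.7°, f₁ = (1 − cos θ₁)/2 = 0.669.
θ₂ = 360° × 2/29.531 = 24.4°, f₂ = (1 − cos θ₂)/2 = 0.045.
Change = f₂ − f₁ = -0.624 → -62 percentage points.

-62 pp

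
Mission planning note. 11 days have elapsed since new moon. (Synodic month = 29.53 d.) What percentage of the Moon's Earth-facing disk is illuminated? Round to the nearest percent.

85%

Phase angle: θ = 360°·(11 d)/(29.53 d) = 134.1°.
With cos θ = (-0.696), the lit fraction is (1 − (-0.696))/2 ≈ 0.848, so 85%.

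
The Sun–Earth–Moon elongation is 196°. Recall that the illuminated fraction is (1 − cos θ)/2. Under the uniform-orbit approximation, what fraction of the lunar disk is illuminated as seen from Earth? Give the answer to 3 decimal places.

f = (1 − cos 196°)/2 = (1 − (-0.961))/2 ≈ 0.981.

0.981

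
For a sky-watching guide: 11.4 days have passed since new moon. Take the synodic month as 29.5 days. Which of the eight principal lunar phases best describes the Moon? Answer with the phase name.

waxing gibbous

At 11.4/29.5 of the cycle, θ ≈ 139° — the waxing gibbous range.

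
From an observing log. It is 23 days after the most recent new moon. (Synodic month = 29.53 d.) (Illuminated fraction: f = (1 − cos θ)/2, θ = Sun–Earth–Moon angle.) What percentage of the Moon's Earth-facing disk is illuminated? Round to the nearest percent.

41%

Phase angle: θ = 360°·(23 d)/(29.53 d) = 280.4°.
cos 280.4° = 0.180, so f = (1 − 0.180)/2 = 0.410, so 41%.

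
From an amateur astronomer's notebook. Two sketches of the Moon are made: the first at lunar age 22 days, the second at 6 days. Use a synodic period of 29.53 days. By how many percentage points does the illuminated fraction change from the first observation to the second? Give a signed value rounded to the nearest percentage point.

First observation: θ = 360°·22/29.53 = 268.2°, so f = 0.516.
Second observation: θ = 73.1°, f = 0.355.
Δf = 0.355 − 0.516 = -0.161, i.e. -16 pp.

-16 pp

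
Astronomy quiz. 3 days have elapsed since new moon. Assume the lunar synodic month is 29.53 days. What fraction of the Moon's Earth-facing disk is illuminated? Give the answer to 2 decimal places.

Elongation θ = 360° × 3/29.53 ≈ 36.6°.
cos 36.6° = 0.803, so f = (1 − 0.803)/2 = 0.098.

0.10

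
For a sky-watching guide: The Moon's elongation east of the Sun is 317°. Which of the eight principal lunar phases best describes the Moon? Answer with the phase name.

317° lies in the waning crescent sector of the 8-phase cycle.

waning crescent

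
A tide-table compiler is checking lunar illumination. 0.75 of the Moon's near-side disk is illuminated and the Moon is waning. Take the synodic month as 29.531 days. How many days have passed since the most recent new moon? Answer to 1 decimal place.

19.7 days

Invert f = (1 − cos θ)/2 to get cos θ = 1 − 2(0.75) = -0.500, hence θ₀ = arccos -0.500 = 120.0°.
A waning Moon lies in 180°–360°, so θ = 360° − 120.0° = 240.0°.
That fraction of the synodic month is 240.0/360 × 29.531 d ≈ 19.69 d.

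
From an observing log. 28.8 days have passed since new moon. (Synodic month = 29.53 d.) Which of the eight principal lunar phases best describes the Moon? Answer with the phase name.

θ ≈ 360° × 28.8/29.53 = 351°, which falls in the new moon sector.

new moon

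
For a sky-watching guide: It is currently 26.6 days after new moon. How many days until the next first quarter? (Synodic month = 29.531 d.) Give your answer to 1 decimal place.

10.3 days

First quarter is 0.25 of the way through the cycle: age 0.25 × 29.531 = 7.383 d.
Already past this cycle's first quarter; the next is at 7.383 + 29.531 = 36.914 d, so 36.914 − 26.6 = 10.314 days.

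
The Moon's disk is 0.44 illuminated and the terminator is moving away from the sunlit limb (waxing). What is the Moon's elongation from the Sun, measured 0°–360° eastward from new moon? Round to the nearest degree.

From f = (1 − cos θ)/2: cos θ = 1 − 2×0.44 = 0.120; arccos → 83.1°.
Before full moon the principal value applies: θ = 83.1°.

83°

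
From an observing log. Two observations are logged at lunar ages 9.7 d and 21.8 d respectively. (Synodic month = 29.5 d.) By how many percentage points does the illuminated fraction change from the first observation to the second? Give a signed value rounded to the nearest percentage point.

-20 percentage points

First observation: θ = 360°·9.7/29.5 = 118.4°, so f = 0.738.
Second observation: θ = 266.0°, f = 0.535.
Δf = 0.535 − 0.738 = -0.203, i.e. -20 pp.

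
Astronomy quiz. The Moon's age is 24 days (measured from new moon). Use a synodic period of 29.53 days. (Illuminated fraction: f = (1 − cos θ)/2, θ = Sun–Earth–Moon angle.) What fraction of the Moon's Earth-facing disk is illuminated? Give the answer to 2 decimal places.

The Moon has covered 24/29.53 of its cycle, so θ ≈ 360° × 24/29.53 = 292.6°.
With cos θ = 0.384, the lit fraction is (1 − 0.384)/2 ≈ 0.308.

0.31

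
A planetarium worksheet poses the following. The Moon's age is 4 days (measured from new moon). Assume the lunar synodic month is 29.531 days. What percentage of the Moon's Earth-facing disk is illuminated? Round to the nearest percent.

17%

Phase angle: θ = 360°·(4 d)/(29.531 d) = 48.8°.
cos 48.8° = 0.659, so f = (1 − 0.659)/2 = 0.170, so 17%.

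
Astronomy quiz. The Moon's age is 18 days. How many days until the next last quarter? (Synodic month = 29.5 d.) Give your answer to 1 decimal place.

Last quarter is 0.75 of the way through the cycle: age 0.75 × 29.5 = 22.125 d.
So 4.125 days remain (22.125 − 18).

4.1 days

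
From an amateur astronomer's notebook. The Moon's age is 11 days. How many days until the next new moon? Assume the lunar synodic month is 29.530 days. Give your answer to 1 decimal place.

18.5 days

One full lunation from the last new moon is 29.530 d; remaining = 29.530 − 11 = 18.530 d.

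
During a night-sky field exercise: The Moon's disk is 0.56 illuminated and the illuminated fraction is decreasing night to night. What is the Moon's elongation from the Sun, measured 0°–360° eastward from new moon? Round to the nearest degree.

cos θ = 1 − 2f = -0.120, giving a principal value of 96.9°.
Waning ⇒ past full, so θ = 360° − 96.9° = 263.1°.

263°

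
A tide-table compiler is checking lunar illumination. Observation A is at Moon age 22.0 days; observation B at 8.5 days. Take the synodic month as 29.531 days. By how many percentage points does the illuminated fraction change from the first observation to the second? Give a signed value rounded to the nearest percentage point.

+10 pp

First observation: θ = 360°·22.0/29.531 = 268.2°, so f = 0.516.
Second observation: θ = 103.6°, f = 0.618.
Δf = 0.618 − 0.516 = +0.102, i.e. +10 pp.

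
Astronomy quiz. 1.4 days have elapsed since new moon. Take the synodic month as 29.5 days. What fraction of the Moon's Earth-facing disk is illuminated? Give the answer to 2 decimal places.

0.02

Phase angle: θ = 360°·(1.4 d)/(29.5 d) = 17.1°.
Illuminated fraction = (1 − cos 17.1°)/2 = (1 − 0.956)/2 ≈ 0.022.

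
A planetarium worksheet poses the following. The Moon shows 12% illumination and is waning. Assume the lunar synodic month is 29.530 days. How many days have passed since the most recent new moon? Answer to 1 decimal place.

Invert f = (1 − cos θ)/2 to get cos θ = 1 − 2(0.12) = 0.760, hence θ₀ = arccos 0.760 = 40.5°.
A waning Moon lies in 180°–360°, so θ = 360° − 40.5° = 319.5°.
That fraction of the synodic month is 319.5/360 × 29.530 d ≈ 26.20 d.

26.2 days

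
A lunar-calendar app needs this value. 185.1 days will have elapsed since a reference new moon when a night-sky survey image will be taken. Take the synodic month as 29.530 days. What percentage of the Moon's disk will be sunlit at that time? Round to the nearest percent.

56%

185.1 d spans 6 complete synodic months (6 × 29.530 = 177.18 d) plus 7.92 d.
Elongation θ = 360° × 7.92/29.530 ≈ 96.6°.
With cos θ = (-0.114), the lit fraction is (1 − (-0.114))/2 ≈ 0.557, so 56%.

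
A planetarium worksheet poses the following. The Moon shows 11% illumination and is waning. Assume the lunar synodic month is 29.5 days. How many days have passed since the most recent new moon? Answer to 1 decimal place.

cos θ = 1 − 2f = 0.780, giving a principal value of 38.7°.
A waning Moon lies in 180°–360°, so θ = 360° − 38.7° = 321.3°.
That fraction of the synodic month is 321.3/360 × 29.5 d ≈ 26.33 d.

26.3 days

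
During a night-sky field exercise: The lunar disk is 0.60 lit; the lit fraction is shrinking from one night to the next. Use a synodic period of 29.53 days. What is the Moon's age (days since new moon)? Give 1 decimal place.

Invert f = (1 − cos θ)/2 to get cos θ = 1 − 2(0.60) = -0.200, hence θ₀ = arccos -0.200 = 101.5°.
A waning Moon lies in 180°–360°, so θ = 360° − 101.5° = 258.5°.
Age = 29.53 × 258.5°/360° ≈ 21.20 days.

21.2 days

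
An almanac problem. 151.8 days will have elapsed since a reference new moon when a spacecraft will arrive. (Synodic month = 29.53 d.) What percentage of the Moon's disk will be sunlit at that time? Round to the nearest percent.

18%

151.8 d spans 5 complete synodic months (5 × 29.53 = 147.65 d) plus 4.15 d.
Elongation θ = 360° × 4.15/29.53 ≈ 50.6°.
cos 50.6° = 0.635, so f = (1 − 0.635)/2 = 0.183, so 18%.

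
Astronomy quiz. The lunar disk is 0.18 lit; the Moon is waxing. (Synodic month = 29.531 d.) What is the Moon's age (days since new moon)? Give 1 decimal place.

Invert f = (1 − cos θ)/2 to get cos θ = 1 − 2(0.18) = 0.640, hence θ₀ = arccos 0.640 = 50.2°.
Waxing ⇒ before full, so θ = 50.2°.
Age = 29.531 × 50.2°/360° ≈ 4.12 days.

4.1 days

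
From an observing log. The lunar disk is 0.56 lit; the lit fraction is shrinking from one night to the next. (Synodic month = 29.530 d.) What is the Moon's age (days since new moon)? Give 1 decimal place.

21.6 days

cos θ = 1 − 2f = -0.120, giving a principal value of 96.9°.
A waning Moon lies in 180°–360°, so θ = 360° − 96.9° = 263.1°.
Age = 29.530 × 263.1°/360° ≈ 21.58 days.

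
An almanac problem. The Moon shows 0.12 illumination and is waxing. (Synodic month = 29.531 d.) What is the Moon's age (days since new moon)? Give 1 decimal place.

3.3 days

From f = (1 − cos θ)/2: cos θ = 1 − 2×0.12 = 0.760; arccos → 40.5°.
Waxing ⇒ before full, so θ = 40.5°.
That fraction of the synodic month is 40.5/360 × 29.531 d ≈ 3.33 d.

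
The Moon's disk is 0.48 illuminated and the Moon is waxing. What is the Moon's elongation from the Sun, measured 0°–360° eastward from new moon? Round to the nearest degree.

cos θ = 1 − 2f = 0.040, giving a principal value of 87.7°.
Waxing ⇒ before full, so θ = 87.7°.

88°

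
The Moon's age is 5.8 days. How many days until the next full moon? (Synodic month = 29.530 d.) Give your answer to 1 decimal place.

Full moon occurs at elongation 180°, i.e. at age 29.530 × 180/360 = 14.765 d.
So 8.965 days remain (14.765 − 5.8).

9.0 days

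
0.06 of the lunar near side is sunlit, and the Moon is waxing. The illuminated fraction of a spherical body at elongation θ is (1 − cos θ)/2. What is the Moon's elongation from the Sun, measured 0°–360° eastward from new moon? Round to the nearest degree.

From f = (1 − cos θ)/2: cos θ = 1 − 2×0.06 = 0.880; arccos → 28.4°.
Before full moon the principal value applies: θ = 28.4°.

28°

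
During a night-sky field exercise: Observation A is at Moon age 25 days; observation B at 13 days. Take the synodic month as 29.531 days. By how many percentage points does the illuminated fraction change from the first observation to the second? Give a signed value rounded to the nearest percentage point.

First observation: θ = 360°·25/29.531 = 304.8°, so f = 0.215.
Second observation: θ = 158.5°, f = 0.965.
Δf = 0.965 − 0.215 = +0.750, i.e. +75 pp.

+75 percentage points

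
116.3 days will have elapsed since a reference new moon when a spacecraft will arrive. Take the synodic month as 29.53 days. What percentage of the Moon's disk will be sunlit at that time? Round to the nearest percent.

4%

116.3/29.53 = 3.938 lunations, so 3 complete cycles and 27.71 d into the next.
Phase angle: θ = 360°·(27.71 d)/(29.53 d) = 337.8°.
cos 337.8° = 0.926, so f = (1 − 0.926)/2 = 0.037, so 4%.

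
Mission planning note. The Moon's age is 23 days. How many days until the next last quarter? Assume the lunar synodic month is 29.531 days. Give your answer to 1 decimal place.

28.7 days

Last quarter occurs at elongation 270°, i.e. at age 29.531 × 270/360 = 22.148 d.
Already past this cycle's last quarter; the next is at 22.148 + 29.531 = 51.679 d, so 51.679 − 23 = 28.679 days.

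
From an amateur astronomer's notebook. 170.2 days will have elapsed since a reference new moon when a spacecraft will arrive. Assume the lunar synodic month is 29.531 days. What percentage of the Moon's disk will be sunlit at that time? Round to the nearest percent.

46%

170.2/29.531 = 5.763 lunations, so 5 complete cycles and 22.54 d into the next.
Phase angle: θ = 360°·(22.54 d)/(29.531 d) = 274.8°.
With cos θ = 0.084, the lit fraction is (1 − 0.084)/2 ≈ 0.458, so 46%.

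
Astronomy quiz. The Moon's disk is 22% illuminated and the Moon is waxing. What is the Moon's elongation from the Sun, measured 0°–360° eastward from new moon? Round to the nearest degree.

56°

cos θ = 1 − 2f = 0.560, giving a principal value of 55.9°.
Before full moon the principal value applies: θ = 55.9°.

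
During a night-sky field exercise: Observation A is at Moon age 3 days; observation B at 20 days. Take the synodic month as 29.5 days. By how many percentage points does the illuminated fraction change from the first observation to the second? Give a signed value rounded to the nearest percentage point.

First observation: θ = 360°·3/29.5 = 36.6°, so f = 0.099.
Second observation: θ = 244.1°, f = 0.719.
Δf = 0.719 − 0.099 = +0.620, i.e. +62 pp.

+62 pp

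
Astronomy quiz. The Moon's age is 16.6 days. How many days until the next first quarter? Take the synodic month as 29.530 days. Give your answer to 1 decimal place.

20.3 days

First quarter is 0.25 of the way through the cycle: age 0.25 × 29.530 = 7.383 d.
This lunation's first quarter (7.383 d) has passed, so add one period: 36.913 − 16.6 = 20.312 days.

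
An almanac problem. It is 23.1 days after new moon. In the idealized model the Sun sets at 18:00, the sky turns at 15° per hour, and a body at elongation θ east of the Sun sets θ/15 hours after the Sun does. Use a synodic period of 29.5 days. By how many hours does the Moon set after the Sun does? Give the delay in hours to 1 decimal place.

18.8 h

The Moon has covered 23.1/29.5 of its cycle, so θ ≈ 360° × 23.1/29.5 = 281.9°.
Delay after the Sun = 281.9° / (15°/h) ≈ 18.79 h.
So the Moon sets 18.79 h after the Sun.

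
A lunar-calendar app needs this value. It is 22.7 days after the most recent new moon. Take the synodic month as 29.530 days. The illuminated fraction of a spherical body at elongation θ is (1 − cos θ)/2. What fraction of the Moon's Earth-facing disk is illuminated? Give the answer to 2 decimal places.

0.44

Phase angle: θ = 360°·(22.7 d)/(29.530 d) = 276.7°.
Illuminated fraction = (1 − cos 276.7°)/2 = (1 − 0.117)/2 ≈ 0.441.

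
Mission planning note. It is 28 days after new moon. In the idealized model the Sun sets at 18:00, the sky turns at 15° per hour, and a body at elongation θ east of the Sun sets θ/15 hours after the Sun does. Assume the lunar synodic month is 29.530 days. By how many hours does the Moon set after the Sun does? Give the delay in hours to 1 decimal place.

Phase angle: θ = 360°·(28 d)/(29.530 d) = 341.3°.
The Moon trails the Sun by θ/15 = 341.3/15 ≈ 22.76 hours.
So the Moon sets 22.76 h after the Sun.

22.8 h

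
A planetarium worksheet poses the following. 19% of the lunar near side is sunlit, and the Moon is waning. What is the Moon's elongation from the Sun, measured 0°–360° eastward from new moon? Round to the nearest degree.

308°

From f = (1 − cos θ)/2: cos θ = 1 − 2×0.19 = 0.620; arccos → 51.7°.
Since the Moon is past full (waning), take the reflex angle: θ = 360° − 51.7° = 308.3°.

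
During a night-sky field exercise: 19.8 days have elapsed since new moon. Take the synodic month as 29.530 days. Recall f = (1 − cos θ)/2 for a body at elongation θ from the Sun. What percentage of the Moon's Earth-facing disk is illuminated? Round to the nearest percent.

74%

Elongation θ = 360° × 19.8/29.530 ≈ 241.4°.
With cos θ = (-0.479), the lit fraction is (1 − (-0.479))/2 ≈ 0.739, so 74%.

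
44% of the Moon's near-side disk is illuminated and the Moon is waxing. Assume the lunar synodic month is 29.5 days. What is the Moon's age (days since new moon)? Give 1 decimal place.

6.8 days

Invert f = (1 − cos θ)/2 to get cos θ = 1 − 2(0.44) = 0.120, hence θ₀ = arccos 0.120 = 83.1°.
Waxing ⇒ before full, so θ = 83.1°.
At 360°/29.5 d per day, 83.1° corresponds to 6.81 days.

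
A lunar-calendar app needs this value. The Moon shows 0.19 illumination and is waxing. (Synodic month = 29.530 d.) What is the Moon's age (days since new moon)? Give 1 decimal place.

Invert f = (1 − cos θ)/2 to get cos θ = 1 − 2(0.19) = 0.620, hence θ₀ = arccos 0.620 = 51.7°.
Before full moon the principal value applies: θ = 51.7°.
At 360°/29.530 d per day, 51.7° corresponds to 4.24 days.

4.2 days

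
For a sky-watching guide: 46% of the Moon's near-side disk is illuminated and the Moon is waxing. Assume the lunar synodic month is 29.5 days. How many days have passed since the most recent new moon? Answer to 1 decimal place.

7.0 days

cos θ = 1 − 2f = 0.080, giving a principal value of 85.4°.
Before full moon the principal value applies: θ = 85.4°.
At 360°/29.5 d per day, 85.4° corresponds to 7.00 days.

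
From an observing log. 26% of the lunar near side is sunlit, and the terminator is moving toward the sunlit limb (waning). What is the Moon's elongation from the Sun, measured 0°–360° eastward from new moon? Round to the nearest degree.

From f = (1 − cos θ)/2: cos θ = 1 − 2×0.26 = 0.480; arccos → 61.3°.
Waning ⇒ past full, so θ = 360° − 61.3° = 298.7°.

299°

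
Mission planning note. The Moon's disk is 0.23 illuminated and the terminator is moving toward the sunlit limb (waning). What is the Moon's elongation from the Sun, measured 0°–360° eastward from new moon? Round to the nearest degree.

303°

Invert f = (1 − cos θ)/2 to get cos θ = 1 − 2(0.23) = 0.540, hence θ₀ = arccos 0.540 = 57.3°.
Since the Moon is past full (waning), take the reflex angle: θ = 360° − 57.3° = 302.7°.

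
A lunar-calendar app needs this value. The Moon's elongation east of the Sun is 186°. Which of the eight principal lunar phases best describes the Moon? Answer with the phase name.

186° lies in the full moon sector of the 8-phase cycle.

full moon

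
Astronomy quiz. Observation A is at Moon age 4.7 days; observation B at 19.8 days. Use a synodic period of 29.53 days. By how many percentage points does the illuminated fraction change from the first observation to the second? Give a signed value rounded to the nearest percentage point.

θ₁ = 360° × 4.7/29.53 = 57.3°, f₁ = (1 − cos θ₁)/2 = 0.230.
θ₂ = 360° × 19.8/29.53 = 241.4°, f₂ = (1 − cos θ₂)/2 = 0.739.
Change = f₂ − f₁ = +0.510 → +51 percentage points.

+51 pp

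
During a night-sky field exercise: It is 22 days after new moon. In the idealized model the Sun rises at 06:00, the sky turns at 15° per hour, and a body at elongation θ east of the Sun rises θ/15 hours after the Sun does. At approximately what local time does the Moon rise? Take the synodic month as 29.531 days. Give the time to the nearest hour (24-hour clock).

Elongation θ = 360° × 22/29.531 ≈ 268.2°.
At 15° of sky rotation per hour, 268.2° corresponds to a 17.88 h lag.
06:00 + 17.88 h ≈ 23:53 → 00:00 to the nearest hour.

00:00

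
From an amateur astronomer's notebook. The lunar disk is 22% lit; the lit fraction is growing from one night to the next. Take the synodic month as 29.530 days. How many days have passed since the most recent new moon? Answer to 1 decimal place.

Invert f = (1 − cos θ)/2 to get cos θ = 1 − 2(0.22) = 0.560, hence θ₀ = arccos 0.560 = 55.9°.
Waxing ⇒ before full, so θ = 55.9°.
At 360°/29.530 d per day, 55.9° corresponds to 4.59 days.

4.6 days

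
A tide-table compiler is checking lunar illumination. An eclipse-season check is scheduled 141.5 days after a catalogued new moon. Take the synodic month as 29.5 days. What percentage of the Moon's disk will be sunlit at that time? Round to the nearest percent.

141.5/29.5 = 4.797 lunations, so 4 complete cycles and 23.50 d into the next.
The Moon has covered 23.50/29.5 of its cycle, so θ ≈ 360° × 23.50/29.5 = 286.8°.
Illuminated fraction = (1 − cos 286.8°)/2 = (1 − 0.289)/2 ≈ 0.356, so 36%.

36%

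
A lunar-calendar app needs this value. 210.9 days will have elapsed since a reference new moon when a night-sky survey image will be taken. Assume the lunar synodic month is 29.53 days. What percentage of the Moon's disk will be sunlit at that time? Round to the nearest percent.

19%

210.9 d spans 7 complete synodic months (7 × 29.53 = 206.71 d) plus 4.19 d.
Phase angle: θ = 360°·(4.19 d)/(29.53 d) = 51.1°.
With cos θ = 0.628, the lit fraction is (1 − 0.628)/2 ≈ 0.186, so 19%.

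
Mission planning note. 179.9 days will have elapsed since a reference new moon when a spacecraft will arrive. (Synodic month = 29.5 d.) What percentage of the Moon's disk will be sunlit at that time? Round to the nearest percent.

9%

179.9 d spans 6 complete synodic months (6 × 29.5 = 177.00 d) plus 2.90 d.
Elongation θ = 360° × 2.90/29.5 ≈ 35.4°.
cos 35.4° = 0.815, so f = (1 − 0.815)/2 = 0.092, so 9%.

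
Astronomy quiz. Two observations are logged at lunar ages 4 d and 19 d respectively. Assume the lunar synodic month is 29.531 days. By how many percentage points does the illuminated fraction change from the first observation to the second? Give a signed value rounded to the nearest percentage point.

+64 pp

θ₁ = 360° × 4/29.531 = 48.8°, f₁ = (1 − cos θ₁)/2 = 0.170.
θ₂ = 360° × 19/29.531 = 231.6°, f₂ = (1 − cos θ₂)/2 = 0.810.
Change = f₂ − f₁ = +0.640 → +64 percentage points.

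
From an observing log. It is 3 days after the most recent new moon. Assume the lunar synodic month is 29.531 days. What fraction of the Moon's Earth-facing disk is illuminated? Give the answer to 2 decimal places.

The Moon has covered 3/29.531 of its cycle, so θ ≈ 360° × 3/29.531 = 36.6°.
cos 36.6° = 0.803, so f = (1 − 0.803)/2 = 0.098.

0.10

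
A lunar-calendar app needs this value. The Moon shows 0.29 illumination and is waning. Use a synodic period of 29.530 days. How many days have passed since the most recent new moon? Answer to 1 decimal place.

Invert f = (1 − cos θ)/2 to get cos θ = 1 − 2(0.29) = 0.420, hence θ₀ = arccos 0.420 = 65.2°.
A waning Moon lies in 180°–360°, so θ = 360° − 65.2° = 294.8°.
At 360°/29.530 d per day, 294.8° corresponds to 24.18 days.

24.2 days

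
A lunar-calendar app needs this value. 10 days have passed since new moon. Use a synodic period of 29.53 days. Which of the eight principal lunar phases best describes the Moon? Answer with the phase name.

waxing gibbous

θ ≈ 360° × 10/29.53 = 122°, which falls in the waxing gibbous sector.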